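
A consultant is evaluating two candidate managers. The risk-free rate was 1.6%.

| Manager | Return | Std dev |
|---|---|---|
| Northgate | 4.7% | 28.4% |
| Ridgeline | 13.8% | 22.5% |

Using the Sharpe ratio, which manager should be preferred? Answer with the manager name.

Ridgeline

Northgate: Sharpe ratio = (4.7% − 1.6%) / 28.4% = 0.109
Ridgeline: Sharpe ratio = (13.8% − 1.6%) / 22.5% = 0.542
Highest: Ridgeline (0.542).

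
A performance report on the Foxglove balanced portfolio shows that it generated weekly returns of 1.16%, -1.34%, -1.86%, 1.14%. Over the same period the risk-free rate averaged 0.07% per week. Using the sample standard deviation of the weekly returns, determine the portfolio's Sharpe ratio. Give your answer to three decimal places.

-0.184

Mean return μ = -0.900 / 4 = -0.2250%
Σ(r − μ)² = (1.16 − (-0.2250))² + (-1.34 − (-0.2250))² + (-1.86 − (-0.2250))² + … = 7.6979
sample σ = √(7.6979 / 3) = √2.5660 = 1.6019%
Sharpe = (μ − rf) / σ = (-0.2250 − 0.07) / 1.6019 = -0.2950 / 1.6019 = -0.1842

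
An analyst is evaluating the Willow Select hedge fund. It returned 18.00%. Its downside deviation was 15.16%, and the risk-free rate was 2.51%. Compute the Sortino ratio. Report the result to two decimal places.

1.02

Sortino = (Rp − Rf) / σd = (18.00% − 2.51%) / 15.16% = 15.49% / 15.16% = 1.0218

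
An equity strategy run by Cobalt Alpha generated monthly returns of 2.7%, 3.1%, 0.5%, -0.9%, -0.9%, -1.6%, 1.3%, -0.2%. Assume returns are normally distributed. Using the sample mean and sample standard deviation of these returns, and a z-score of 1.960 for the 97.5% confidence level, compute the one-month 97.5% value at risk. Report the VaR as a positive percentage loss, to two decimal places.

2.90

r̄ = (2.7 + 3.1 + 0.5 − 0.9 − 0.9 − 1.6 + 1.3 − 0.2) / 8 = 4.00 / 8 = 0.5000%
Sample σ = √[Σ(r − r̄)² / 7] = √[21.0600 / 7] = √3.0086 = 1.7345%
VaR = −(r̄ − z·σ) = −(0.5000 − 1.960 × 1.7345) = −(-2.8996) = 2.8996%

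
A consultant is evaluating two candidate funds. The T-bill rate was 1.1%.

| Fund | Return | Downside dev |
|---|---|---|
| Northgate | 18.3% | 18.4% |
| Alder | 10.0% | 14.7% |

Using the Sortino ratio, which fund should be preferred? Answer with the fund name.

Northgate

Northgate: Sortino ratio = (18.3% − 1.1%) / 18.4% = 0.935
Alder: Sortino ratio = (10.0% − 1.1%) / 14.7% = 0.605
Highest: Northgate (0.935).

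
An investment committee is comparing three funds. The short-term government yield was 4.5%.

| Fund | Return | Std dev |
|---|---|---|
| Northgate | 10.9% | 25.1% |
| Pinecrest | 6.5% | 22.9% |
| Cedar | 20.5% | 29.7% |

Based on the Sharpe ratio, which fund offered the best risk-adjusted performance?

Northgate: Sharpe ratio = (10.9% − 4.5%) / 25.1% = 0.255
Pinecrest: Sharpe ratio = (6.5% − 4.5%) / 22.9% = 0.087
Cedar: Sharpe ratio = (20.5% − 4.5%) / 29.7% = 0.539
Highest: Cedar (0.539).

Cedar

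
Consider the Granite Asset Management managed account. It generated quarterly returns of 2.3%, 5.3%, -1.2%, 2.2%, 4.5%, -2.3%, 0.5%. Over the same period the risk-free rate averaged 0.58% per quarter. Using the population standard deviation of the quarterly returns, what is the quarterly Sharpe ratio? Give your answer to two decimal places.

0.40

r̄ = (2.3 + 5.3 − 1.2 + 2.2 + 4.5 − 2.3 + 0.5) / 7 = 11.30 / 7 = 1.6143%
Population std dev = √[47.2086 / 7] = 2.5969%
Sharpe = (r̄ − rf) / σ = (1.6143 − 0.58) / 2.5969 = 1.0343 / 2.5969 = 0.3983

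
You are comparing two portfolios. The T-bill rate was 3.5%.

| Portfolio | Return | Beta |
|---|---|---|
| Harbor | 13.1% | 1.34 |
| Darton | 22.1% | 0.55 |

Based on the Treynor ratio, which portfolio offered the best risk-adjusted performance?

Harbor: Treynor = (13.1% − 3.5%) / 1.34 = 7.164
Darton: Treynor = (22.1% − 3.5%) / 0.55 = 33.818
Highest: Darton (33.818).

Darton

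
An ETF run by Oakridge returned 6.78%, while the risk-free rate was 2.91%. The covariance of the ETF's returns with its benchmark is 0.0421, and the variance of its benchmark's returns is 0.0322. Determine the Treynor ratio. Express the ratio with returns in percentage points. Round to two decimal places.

2.96

β = Cov / Var = 0.0421 / 0.0322 = 1.3075
Treynor = (Rp − Rf) / β = (6.78% − 2.91%) / 1.3075 = 3.87 / 1.3075 = 2.9598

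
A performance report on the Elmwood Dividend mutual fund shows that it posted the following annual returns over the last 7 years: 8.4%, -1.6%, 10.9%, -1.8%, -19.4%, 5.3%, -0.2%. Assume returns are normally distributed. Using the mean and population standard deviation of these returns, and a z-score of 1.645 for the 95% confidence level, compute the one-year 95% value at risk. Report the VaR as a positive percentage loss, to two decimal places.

14.99

Mean return μ = 1.60 / 7 = 0.2286%
Population σ = √[Σ(r − μ)² / 7] = √[599.2943 / 7] = √85.6135 = 9.2528%
VaR = −(μ − z·σ) = −(0.2286 − 1.645 × 9.2528) = −(-14.9923) = 14.9923%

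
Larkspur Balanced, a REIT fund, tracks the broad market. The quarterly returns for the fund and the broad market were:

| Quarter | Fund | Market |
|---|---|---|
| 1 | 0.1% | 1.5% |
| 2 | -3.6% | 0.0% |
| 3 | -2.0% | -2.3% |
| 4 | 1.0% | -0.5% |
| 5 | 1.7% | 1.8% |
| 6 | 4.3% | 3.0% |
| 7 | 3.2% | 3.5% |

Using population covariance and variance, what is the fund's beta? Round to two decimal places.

r̄p = 0.6714%,  r̄m = 1.0000%
Cov = Σ(rp − r̄p)(rm − r̄m) / 7 = 3.8157
Var(rm) = Σ(rm − r̄m)² / 7 = 3.6114
β = Cov / Var = 3.8157 / 3.6114 = 1.0566

1.06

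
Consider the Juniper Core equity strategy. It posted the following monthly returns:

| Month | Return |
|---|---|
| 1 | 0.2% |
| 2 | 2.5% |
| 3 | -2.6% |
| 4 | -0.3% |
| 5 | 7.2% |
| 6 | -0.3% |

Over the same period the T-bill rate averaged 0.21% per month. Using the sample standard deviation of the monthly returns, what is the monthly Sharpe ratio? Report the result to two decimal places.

μ = (0.2 + 2.5 − 2.6 − 0.3 + 7.2 − 0.3) / 6 = 1.1167%
Σ(r − μ)² = (0.2 − 1.1167)² + (2.5 − 1.1167)² + … = 57.5883
sample σ = √(57.5883 / 5) = √11.5177 = 3.3938%
Sharpe = (μ − rf) / σ = (1.1167 − 0.21) / 3.3938 = 0.9067 / 3.3938 = 0.2672

0.27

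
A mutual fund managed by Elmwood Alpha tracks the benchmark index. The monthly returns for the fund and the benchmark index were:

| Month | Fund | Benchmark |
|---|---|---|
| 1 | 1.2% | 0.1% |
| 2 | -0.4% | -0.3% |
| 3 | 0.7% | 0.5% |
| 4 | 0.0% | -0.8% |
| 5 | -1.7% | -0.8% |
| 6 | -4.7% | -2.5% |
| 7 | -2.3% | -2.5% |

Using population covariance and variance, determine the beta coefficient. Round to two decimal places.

1.53

r̄p = -1.0286%,  r̄m = -0.9000%
Cov = Σ(rp − r̄p)(rm − r̄m) / 7 = 1.8529
Var(rm) = Σ(rm − r̄m)² / 7 = 1.2086
β = Cov / Var = 1.8529 / 1.2086 = 1.5331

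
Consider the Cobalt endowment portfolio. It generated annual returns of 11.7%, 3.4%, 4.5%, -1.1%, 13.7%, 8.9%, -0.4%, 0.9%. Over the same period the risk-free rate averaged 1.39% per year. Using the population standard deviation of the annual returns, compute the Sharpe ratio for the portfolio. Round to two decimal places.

r̄ = (11.7 + 3.4 + 4.5 − 1.1 + 13.7 + 8.9 − 0.4 + 0.9) / 8 = 41.60 / 8 = 5.2000%
Σ(r − r̄)² = (11.7 − 5.2000)² + (3.4 − 5.2000)² + (4.5 − 5.2000)² + … = 221.4600
population σ = √(221.4600 / 8) = √27.6825 = 5.2614%
Sharpe = (r̄ − rf) / σ = (5.2000 − 1.39) / 5.2614 = 3.8100 / 5.2614 = 0.7241

0.72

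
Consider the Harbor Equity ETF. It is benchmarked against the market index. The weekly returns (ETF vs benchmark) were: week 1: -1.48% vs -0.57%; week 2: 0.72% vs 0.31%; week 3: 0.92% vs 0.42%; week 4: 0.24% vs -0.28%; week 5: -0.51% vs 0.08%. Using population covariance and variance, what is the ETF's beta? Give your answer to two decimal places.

r̄p = -0.0220%,  r̄m = -0.0080%
Cov = Σ(rp − r̄p)(rm − r̄m) / 5 = 0.2689
Var(rm) = Σ(rm − r̄m)² / 5 = 0.1364
β = Cov / Var = 0.2689 / 0.1364 = 1.9714

1.97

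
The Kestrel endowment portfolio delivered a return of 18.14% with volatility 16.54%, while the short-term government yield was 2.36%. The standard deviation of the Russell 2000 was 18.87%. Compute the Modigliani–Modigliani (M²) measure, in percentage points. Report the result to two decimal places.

Sharpe = (Rp − Rf) / σp = (18.14% − 2.36%) / 16.54% = 0.9541
M² = Rf + Sharpe × σm = 2.36% + 0.9541 × 18.87% = 20.3639%

20.36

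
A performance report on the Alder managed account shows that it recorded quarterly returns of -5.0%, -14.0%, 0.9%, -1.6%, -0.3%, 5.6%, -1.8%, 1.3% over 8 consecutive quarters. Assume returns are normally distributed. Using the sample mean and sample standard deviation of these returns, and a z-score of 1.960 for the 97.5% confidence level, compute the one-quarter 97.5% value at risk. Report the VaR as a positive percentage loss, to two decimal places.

13.17

r̄ = (-5 − 14 + 0.9 − 1.6 − 0.3 + 5.6 − 1.8 + 1.3) / 8 = -1.8625%
Σ(r − r̄)² = 232.9988; sample σ = √(232.9988/7) = 5.7694%
VaR = −(r̄ − z·σ) = −(-1.8625 − 1.960 × 5.7694) = −(-13.1705) = 13.1705%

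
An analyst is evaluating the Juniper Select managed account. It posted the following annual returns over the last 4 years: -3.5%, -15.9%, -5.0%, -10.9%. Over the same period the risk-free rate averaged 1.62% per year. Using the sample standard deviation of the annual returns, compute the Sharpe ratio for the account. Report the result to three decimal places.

-1.834

r̄ = (-3.5 − 15.9 − 5 − 10.9) / 4 = -35.30 / 4 = -8.8250%
Sample σ = √[Σ(r − r̄)² / 3] = √[97.3475 / 3] = √32.4492 = 5.6964%
Sharpe = (r̄ − rf) / σ = (-8.8250 − 1.62) / 5.6964 = -10.4450 / 5.6964 = -1.8336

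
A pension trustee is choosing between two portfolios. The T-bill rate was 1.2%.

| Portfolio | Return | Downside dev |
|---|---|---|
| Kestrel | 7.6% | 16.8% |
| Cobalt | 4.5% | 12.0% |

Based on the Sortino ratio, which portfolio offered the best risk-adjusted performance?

Kestrel

Kestrel: Sortino ratio = (7.6% − 1.2%) / 16.8% = 0.381
Cobalt: Sortino ratio = (4.5% − 1.2%) / 12.0% = 0.275
Highest: Kestrel (0.381).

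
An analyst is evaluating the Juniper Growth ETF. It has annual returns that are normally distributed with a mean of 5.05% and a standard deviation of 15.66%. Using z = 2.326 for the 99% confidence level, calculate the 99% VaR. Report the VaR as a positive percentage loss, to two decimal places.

VaR (as % loss) = −(μ − z·σ) = −(5.05% − 2.326 × 15.66%) = −(-31.37516%) = 31.37516%

31.38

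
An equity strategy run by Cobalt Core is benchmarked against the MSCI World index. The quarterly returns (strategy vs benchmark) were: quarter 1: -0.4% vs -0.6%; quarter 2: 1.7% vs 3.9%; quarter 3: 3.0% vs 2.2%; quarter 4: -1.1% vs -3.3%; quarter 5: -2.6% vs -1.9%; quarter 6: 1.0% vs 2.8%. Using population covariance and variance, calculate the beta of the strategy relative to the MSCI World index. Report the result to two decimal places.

r̄p = 0.2667%,  r̄m = 0.5167%
Cov = Σ(rp − r̄p)(rm − r̄m) / 6 = 4.0022
Var(rm) = Σ(rm − r̄m)² / 6 = 6.8581
β = Cov / Var = 4.0022 / 6.8581 = 0.5836

0.58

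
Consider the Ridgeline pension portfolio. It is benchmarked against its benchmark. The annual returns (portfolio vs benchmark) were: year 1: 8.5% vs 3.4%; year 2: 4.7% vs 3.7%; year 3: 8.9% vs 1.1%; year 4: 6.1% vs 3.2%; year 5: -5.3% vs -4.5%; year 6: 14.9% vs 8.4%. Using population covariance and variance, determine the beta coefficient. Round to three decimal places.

1.449

r̄p = 6.3000%,  r̄m = 2.5500%
Cov = Σ(rp − r̄p)(rm − r̄m) / 6 = 21.3700
Var(rm) = Σ(rm − r̄m)² / 6 = 14.7492
β = Cov / Var = 21.3700 / 14.7492 = 1.4489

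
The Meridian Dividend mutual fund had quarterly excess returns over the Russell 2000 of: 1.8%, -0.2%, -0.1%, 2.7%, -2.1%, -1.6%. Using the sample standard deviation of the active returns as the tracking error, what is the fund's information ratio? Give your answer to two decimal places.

r̄ = (1.8 − 0.2 − 0.1 + 2.7 − 2.1 − 1.6) / 6 = 0.50 / 6 = 0.0833%
Σ(r − r̄)² = (1.8 − 0.0833)² + (-0.2 − 0.0833)² + … = 17.5083
σ = √[17.5083 / 5] = 1.8713%
IR = r̄ / tracking error = 0.0833 / 1.8713 = 0.0445

0.04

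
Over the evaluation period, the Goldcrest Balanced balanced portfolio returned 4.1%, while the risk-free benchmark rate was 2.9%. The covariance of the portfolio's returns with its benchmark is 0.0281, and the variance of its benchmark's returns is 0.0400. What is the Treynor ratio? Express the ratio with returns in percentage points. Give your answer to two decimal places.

1.71

β = Cov / Var = 0.0281 / 0.0400 = 0.7025
Treynor = (Rp − Rf) / β = (4.1% − 2.9%) / 0.7025 = 1.20 / 0.7025 = 1.7082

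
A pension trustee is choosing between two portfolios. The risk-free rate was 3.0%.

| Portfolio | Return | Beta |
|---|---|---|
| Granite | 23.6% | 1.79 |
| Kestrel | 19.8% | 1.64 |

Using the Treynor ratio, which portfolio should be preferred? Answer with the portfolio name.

Granite: Treynor = (23.6% − 3.0%) / 1.79 = 11.508
Kestrel: Treynor = (19.8% − 3.0%) / 1.64 = 10.244
Highest: Granite (11.508).

Granite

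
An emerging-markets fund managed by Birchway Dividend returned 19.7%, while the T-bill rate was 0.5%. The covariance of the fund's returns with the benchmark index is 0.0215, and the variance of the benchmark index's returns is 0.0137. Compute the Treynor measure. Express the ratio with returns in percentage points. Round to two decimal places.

β = Cov / Var = 0.0215 / 0.0137 = 1.5693
Treynor = (Rp − Rf) / β = (19.7% − 0.5%) / 1.5693 = 19.20 / 1.5693 = 12.2348

12.23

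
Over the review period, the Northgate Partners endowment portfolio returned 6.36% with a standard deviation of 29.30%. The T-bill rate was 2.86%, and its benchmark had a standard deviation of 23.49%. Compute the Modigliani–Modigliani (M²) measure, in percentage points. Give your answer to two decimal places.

5.67

Sharpe = (Rp − Rf) / σp = (6.36% − 2.86%) / 29.30% = 0.1195
M² = Rf + Sharpe × σm = 2.86% + 0.1195 × 23.49% = 5.6671%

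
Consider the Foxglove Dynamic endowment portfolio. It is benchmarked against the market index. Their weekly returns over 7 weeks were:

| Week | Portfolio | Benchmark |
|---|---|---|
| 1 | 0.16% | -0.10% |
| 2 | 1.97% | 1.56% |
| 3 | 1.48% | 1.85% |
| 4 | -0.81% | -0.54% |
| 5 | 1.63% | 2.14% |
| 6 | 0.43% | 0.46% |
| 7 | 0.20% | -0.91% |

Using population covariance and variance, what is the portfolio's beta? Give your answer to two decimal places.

r̄p = 0.7229%,  r̄m = 0.6371%
Cov = Σ(rp − r̄p)(rm − r̄m) / 7 = 0.9304
Var(rm) = Σ(rm − r̄m)² / 7 = 1.2765
β = Cov / Var = 0.9304 / 1.2765 = 0.7289

0.73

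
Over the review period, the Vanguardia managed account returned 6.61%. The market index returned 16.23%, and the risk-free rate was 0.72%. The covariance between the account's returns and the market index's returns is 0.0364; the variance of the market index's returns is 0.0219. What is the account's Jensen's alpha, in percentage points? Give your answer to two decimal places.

-19.89

β = Cov / Var = 0.0364 / 0.0219 = 1.6621
E[R] = Rf + β(Rm − Rf) = 0.72% + 1.6621 × (16.23% − 0.72%) = 26.4992%
α = Rp − E[R] = 6.61% − 26.4992% = -19.8892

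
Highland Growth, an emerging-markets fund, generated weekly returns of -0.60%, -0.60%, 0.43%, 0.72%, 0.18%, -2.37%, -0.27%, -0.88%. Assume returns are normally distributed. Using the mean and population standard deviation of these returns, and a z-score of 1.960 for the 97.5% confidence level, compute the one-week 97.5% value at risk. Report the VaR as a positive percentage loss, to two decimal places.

2.19

r̄ = (-0.6 − 0.6 + 0.43 + 0.72 + 0.18 − 2.37 − 0.27 − 0.88) / 8 = -3.390 / 8 = -0.4238%
Σ(r − r̄)² = (-0.6 − (-0.4238))² + (-0.6 − (-0.4238))² + … = 6.4834
population σ = √(6.4834 / 8) = √0.8104 = 0.9002%
VaR = −(r̄ − z·σ) = −(-0.4238 − 1.960 × 0.9002) = −(-2.1882) = 2.1882%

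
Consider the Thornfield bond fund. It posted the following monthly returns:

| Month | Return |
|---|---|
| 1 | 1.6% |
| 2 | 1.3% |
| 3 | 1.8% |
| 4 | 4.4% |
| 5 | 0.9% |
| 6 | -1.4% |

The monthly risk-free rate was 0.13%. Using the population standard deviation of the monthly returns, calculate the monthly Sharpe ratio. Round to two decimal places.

Mean return r̄ = 8.60 / 6 = 1.4333%
Σ(r − r̄)² = (1.6 − 1.4333)² + (1.3 − 1.4333)² + (1.8 − 1.4333)² + … = 17.2933
σ = √[17.2933 / 6] = 1.6977%
Sharpe = (r̄ − rf) / σ = (1.4333 − 0.13) / 1.6977 = 1.3033 / 1.6977 = 0.7677

0.77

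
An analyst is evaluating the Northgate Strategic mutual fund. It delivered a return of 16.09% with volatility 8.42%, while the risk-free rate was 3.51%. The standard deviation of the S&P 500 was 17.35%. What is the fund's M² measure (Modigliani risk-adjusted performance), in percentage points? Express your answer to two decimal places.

29.43

Sharpe = (Rp − Rf) / σp = (16.09% − 3.51%) / 8.42% = 1.4941
M² = Rf + Sharpe × σm = 3.51% + 1.4941 × 17.35% = 29.4326%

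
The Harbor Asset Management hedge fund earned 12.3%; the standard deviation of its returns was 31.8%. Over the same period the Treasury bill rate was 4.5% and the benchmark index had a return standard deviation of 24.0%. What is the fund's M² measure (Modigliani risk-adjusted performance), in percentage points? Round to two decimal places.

Sharpe = (Rp − Rf) / σp = (12.3% − 4.5%) / 31.8% = 0.2453
M² = Rf + Sharpe × σm = 4.5% + 0.2453 × 24.0% = 10.3872%

10.39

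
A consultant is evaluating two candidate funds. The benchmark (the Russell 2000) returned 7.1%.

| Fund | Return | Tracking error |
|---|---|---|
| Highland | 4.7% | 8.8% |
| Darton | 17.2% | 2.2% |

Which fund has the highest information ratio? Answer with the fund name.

Darton

Highland: IR = (4.7% − 7.1%) / 8.8% = -0.273
Darton: IR = (17.2% − 7.1%) / 2.2% = 4.591
Highest: Darton (4.591).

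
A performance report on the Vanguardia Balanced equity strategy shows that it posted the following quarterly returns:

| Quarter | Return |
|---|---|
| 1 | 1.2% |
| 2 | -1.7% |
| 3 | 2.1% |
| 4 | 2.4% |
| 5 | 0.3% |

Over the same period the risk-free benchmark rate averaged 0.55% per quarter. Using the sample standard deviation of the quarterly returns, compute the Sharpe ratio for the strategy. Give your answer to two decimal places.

Mean return r̄ = 4.30 / 5 = 0.8600%
Sample std dev = √[10.8920 / 4] = 1.6502%
Sharpe = (r̄ − rf) / σ = (0.8600 − 0.55) / 1.6502 = 0.3100 / 1.6502 = 0.1879

0.19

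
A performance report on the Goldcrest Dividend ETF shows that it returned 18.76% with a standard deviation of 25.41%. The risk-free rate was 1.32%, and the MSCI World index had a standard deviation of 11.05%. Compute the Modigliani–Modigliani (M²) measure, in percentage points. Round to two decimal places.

Sharpe = (Rp − Rf) / σp = (18.76% − 1.32%) / 25.41% = 0.6863
M² = Rf + Sharpe × σm = 1.32% + 0.6863 × 11.05% = 8.9036%

8.90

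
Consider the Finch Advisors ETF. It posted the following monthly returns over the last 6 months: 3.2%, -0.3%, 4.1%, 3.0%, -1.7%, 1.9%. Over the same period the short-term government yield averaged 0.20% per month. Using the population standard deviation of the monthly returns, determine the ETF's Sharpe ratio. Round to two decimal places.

0.73

Mean return r̄ = 10.20 / 6 = 1.7000%
Population σ = √[Σ(r − r̄)² / 6] = √[25.3000 / 6] = √4.2167 = 2.0535%
Sharpe = (r̄ − rf) / σ = (1.7000 − 0.2) / 2.0535 = 1.5000 / 2.0535 = 0.7305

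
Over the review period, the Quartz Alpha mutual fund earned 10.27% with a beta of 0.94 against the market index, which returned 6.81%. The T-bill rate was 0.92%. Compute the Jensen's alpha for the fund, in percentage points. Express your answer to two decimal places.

CAPM expected return = Rf + β(Rm − Rf) = 0.92% + 0.94 × (6.81% − 0.92%) = 0.92 + 0.94 × 5.89 = 6.4566%
Jensen's α = Rp − E[R] = 10.27% − 6.4566% = 3.8134

3.81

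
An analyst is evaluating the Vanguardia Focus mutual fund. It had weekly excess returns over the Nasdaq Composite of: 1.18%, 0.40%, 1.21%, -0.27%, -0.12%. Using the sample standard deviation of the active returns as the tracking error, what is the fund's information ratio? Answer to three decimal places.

r̄ = (1.18 + 0.4 + 1.21 − 0.27 − 0.12) / 5 = 2.400 / 5 = 0.4800%
Σ(r − r̄)² = 1.9518; sample σ = √(1.9518/4) = 0.6985%
IR = r̄ / tracking error = 0.4800 / 0.6985 = 0.6872

0.687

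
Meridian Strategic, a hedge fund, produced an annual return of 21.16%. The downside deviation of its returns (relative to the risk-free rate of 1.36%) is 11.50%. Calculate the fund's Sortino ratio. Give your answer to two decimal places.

Sortino = (Rp − Rf) / σd = (21.16% − 1.36%) / 11.50% = 19.80% / 11.50% = 1.7217

1.72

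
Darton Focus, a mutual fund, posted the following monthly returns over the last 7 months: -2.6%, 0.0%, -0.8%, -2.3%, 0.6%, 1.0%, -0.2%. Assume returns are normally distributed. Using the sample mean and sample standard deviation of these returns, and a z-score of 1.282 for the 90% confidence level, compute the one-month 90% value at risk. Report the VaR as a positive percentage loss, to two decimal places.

r̄ = (-2.6 + 0 − 0.8 − 2.3 + 0.6 + 1 − 0.2) / 7 = -0.6143%
Σ(r − r̄)² = (-2.6 − (-0.6143))² + (0 − (-0.6143))² + … = 11.4486
sample σ = √(11.4486 / 6) = √1.9081 = 1.3813%
VaR = −(r̄ − z·σ) = −(-0.6143 − 1.282 × 1.3813) = −(-2.3851) = 2.3851%

2.39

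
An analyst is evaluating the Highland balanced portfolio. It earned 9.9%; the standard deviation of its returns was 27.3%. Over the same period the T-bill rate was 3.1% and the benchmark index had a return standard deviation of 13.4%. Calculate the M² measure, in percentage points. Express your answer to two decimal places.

6.44

Sharpe = (Rp − Rf) / σp = (9.9% − 3.1%) / 27.3% = 0.2491
M² = Rf + Sharpe × σm = 3.1% + 0.2491 × 13.4% = 6.4379%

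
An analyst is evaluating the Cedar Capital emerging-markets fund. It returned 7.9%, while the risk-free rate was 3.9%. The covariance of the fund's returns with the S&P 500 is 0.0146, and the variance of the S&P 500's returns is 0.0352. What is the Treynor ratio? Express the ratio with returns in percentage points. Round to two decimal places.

β = Cov / Var = 0.0146 / 0.0352 = 0.4148
Treynor = (Rp − Rf) / β = (7.9% − 3.9%) / 0.4148 = 4.00 / 0.4148 = 9.6432

9.64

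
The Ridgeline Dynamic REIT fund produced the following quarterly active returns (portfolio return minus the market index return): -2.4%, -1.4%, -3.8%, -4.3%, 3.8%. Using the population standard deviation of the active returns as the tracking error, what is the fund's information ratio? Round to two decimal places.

-0.56

μ = (-2.4 − 1.4 − 3.8 − 4.3 + 3.8) / 5 = -1.6200%
Σ(r − μ)² = (-2.4 − (-1.6200))² + (-1.4 − (-1.6200))² + (-3.8 − (-1.6200))² + … = 41.9680
population σ = √(41.9680 / 5) = √8.3936 = 2.8972%
IR = μ / tracking error = -1.6200 / 2.8972 = -0.5592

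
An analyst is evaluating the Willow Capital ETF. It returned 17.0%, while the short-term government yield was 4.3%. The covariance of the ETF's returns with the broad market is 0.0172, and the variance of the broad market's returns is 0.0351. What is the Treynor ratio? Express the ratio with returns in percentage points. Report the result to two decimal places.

β = Cov / Var = 0.0172 / 0.0351 = 0.4900
Treynor = (Rp − Rf) / β = (17.0% − 4.3%) / 0.4900 = 12.70 / 0.4900 = 25.9184

25.92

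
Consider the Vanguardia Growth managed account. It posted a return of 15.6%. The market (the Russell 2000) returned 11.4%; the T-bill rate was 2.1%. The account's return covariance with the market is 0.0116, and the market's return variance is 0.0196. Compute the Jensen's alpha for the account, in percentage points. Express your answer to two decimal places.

8.00

β = Cov / Var = 0.0116 / 0.0196 = 0.5918
E[R] = Rf + β(Rm − Rf) = 2.1% + 0.5918 × (11.4% − 2.1%) = 7.6037%
α = Rp − E[R] = 15.6% − 7.6037% = 7.9963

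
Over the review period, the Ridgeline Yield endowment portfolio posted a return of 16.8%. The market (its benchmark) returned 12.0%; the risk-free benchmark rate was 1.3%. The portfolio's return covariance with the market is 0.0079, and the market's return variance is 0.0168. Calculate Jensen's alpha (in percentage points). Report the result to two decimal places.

10.47

β = Cov / Var = 0.0079 / 0.0168 = 0.4702
E[R] = Rf + β(Rm − Rf) = 1.3% + 0.4702 × (12.0% − 1.3%) = 6.3311%
α = Rp − E[R] = 16.8% − 6.3311% = 10.4689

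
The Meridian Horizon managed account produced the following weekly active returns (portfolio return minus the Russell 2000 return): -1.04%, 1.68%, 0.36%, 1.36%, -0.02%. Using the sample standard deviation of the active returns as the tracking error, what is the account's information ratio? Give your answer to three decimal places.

Mean return r̄ = 2.340 / 5 = 0.4680%
Σ(r − r̄)² = 4.7885; sample σ = √(4.7885/4) = 1.0941%
IR = r̄ / tracking error = 0.4680 / 1.0941 = 0.4277

0.428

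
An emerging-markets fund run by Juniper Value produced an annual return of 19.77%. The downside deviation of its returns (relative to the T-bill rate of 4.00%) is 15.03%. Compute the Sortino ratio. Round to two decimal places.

1.05

Sortino = (Rp − Rf) / σd = (19.77% − 4.00%) / 15.03% = 15.77% / 15.03% = 1.0492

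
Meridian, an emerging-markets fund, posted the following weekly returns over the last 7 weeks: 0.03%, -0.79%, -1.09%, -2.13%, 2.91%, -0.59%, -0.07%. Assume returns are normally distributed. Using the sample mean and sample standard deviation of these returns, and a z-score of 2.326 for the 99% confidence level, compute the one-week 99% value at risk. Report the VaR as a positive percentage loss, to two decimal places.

μ = (0.03 − 0.79 − 1.09 − 2.13 + 2.91 − 0.59 − 0.07) / 7 = -0.2471%
Sample std dev = √[14.7435 / 6] = 1.5676%
VaR = −(μ − z·σ) = −(-0.2471 − 2.326 × 1.5676) = −(-3.8933) = 3.8933%

3.89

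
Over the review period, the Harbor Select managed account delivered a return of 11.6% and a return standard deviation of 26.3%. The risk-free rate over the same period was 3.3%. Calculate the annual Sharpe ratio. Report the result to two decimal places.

0.32

Sharpe = (Rp − Rf) / σp = (11.6% − 3.3%) / 26.3% = 8.30% / 26.3% = 0.3156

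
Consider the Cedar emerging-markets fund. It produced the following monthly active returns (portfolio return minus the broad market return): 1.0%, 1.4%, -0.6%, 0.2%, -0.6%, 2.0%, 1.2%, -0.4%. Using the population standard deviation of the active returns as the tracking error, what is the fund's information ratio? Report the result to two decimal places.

0.56

μ = (1 + 1.4 − 0.6 + 0.2 − 0.6 + 2 + 1.2 − 0.4) / 8 = 4.20 / 8 = 0.5250%
Σ(r − μ)² = (1 − 0.5250)² + (1.4 − 0.5250)² + (-0.6 − 0.5250)² + … = 7.1150
population σ = √(7.1150 / 8) = √0.8894 = 0.9431%
IR = μ / tracking error = 0.5250 / 0.9431 = 0.5567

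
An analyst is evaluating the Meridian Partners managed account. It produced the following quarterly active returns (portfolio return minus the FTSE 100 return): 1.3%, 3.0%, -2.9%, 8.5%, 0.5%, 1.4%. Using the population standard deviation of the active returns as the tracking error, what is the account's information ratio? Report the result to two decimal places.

Mean return μ = 11.80 / 6 = 1.9667%
Population σ = √[Σ(r − μ)² / 6] = √[70.3533 / 6] = √11.7256 = 3.4243%
IR = μ / tracking error = 1.9667 / 3.4243 = 0.5743

0.57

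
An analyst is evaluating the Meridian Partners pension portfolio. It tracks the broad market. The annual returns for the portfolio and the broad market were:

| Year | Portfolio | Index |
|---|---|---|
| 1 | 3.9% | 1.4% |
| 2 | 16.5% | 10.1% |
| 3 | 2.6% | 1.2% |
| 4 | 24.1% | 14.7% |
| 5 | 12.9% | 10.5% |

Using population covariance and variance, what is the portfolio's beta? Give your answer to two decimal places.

r̄p = 12.0000%,  r̄m = 7.5800%
Cov = Σ(rp − r̄p)(rm − r̄m) / 5 = 42.0300
Var(rm) = Σ(rm − r̄m)² / 5 = 28.8936
β = Cov / Var = 42.0300 / 28.8936 = 1.4546

1.45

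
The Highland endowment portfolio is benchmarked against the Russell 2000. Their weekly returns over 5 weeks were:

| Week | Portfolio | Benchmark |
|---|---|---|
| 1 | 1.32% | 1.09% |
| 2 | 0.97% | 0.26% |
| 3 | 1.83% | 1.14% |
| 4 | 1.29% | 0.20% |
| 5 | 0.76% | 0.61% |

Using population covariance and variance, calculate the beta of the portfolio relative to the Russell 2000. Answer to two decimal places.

r̄p = 1.2340%,  r̄m = 0.6600%
Cov = Σ(rp − r̄p)(rm − r̄m) / 5 = 0.0853
Var(rm) = Σ(rm − r̄m)² / 5 = 0.1579
β = Cov / Var = 0.0853 / 0.1579 = 0.5402

0.54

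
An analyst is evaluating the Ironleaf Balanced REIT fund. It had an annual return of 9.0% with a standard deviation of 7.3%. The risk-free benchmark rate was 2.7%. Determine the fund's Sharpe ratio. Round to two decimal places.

0.86

Sharpe = (Rp − Rf) / σp = (9.0% − 2.7%) / 7.3% = 6.30% / 7.3% = 0.8630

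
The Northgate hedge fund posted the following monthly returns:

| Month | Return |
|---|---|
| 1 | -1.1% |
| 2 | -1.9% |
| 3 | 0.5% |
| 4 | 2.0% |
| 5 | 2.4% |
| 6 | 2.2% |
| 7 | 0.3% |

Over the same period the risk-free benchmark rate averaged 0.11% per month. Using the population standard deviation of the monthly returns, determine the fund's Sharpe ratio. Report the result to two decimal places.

0.33

r̄ = (-1.1 − 1.9 + 0.5 + 2 + 2.4 + 2.2 + 0.3) / 7 = 4.40 / 7 = 0.6286%
Σ(r − r̄)² = (-1.1 − 0.6286)² + (-1.9 − 0.6286)² + … = 16.9943
population σ = √(16.9943 / 7) = √2.4278 = 1.5581%
Sharpe = (r̄ − rf) / σ = (0.6286 − 0.11) / 1.5581 = 0.5186 / 1.5581 = 0.3328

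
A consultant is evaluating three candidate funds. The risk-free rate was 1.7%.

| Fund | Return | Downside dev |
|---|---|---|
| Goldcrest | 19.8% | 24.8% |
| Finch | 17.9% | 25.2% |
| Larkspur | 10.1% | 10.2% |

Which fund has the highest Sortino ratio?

Goldcrest: Sortino ratio = (19.8% − 1.7%) / 24.8% = 0.730
Finch: Sortino ratio = (17.9% − 1.7%) / 25.2% = 0.643
Larkspur: Sortino ratio = (10.1% − 1.7%) / 10.2% = 0.824
Highest: Larkspur (0.824).

Larkspur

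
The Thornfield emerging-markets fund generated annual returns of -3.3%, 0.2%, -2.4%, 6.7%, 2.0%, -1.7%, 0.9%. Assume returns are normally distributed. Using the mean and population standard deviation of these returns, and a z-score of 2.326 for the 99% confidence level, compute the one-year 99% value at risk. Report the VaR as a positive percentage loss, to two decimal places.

Mean return r̄ = 2.40 / 7 = 0.3429%
Σ(r − r̄)² = (-3.3 − 0.3429)² + (0.2 − 0.3429)² + … = 68.4571
population σ = √(68.4571 / 7) = √9.7796 = 3.1272%
VaR = −(r̄ − z·σ) = −(0.3429 − 2.326 × 3.1272) = −(-6.9310) = 6.9310%

6.93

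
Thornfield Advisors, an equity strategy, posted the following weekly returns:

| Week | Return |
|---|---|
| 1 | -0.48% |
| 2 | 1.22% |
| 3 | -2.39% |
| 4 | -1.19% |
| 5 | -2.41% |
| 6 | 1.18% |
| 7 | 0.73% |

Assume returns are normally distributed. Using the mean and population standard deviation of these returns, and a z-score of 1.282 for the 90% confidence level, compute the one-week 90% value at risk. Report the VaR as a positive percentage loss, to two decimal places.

μ = (-0.48 + 1.22 − 2.39 − 1.19 − 2.41 + 1.18 + 0.73) / 7 = -0.4771%
Σ(r − μ)² = (-0.48 − (-0.4771))² + (1.22 − (-0.4771))² + (-2.39 − (-0.4771))² + … = 14.9867
population σ = √(14.9867 / 7) = √2.1410 = 1.4632%
VaR = −(μ − z·σ) = −(-0.4771 − 1.282 × 1.4632) = −(-2.3529) = 2.3529%

2.35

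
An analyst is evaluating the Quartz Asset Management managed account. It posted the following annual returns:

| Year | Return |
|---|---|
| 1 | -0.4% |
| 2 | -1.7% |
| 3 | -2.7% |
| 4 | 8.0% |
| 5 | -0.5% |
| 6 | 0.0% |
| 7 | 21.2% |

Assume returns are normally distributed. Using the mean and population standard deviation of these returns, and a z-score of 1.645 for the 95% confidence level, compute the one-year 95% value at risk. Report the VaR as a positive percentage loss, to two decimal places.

9.66

μ = (-0.4 − 1.7 − 2.7 + 8 − 0.5 + 0 + 21.2) / 7 = 23.90 / 7 = 3.4143%
Population std dev = √[442.4286 / 7] = 7.9501%
VaR = −(μ − z·σ) = −(3.4143 − 1.645 × 7.9501) = −(-9.6636) = 9.6636%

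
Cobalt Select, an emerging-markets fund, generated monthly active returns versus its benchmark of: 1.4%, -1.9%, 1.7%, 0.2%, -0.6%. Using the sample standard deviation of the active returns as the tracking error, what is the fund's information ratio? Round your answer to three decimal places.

0.108

μ = (1.4 − 1.9 + 1.7 + 0.2 − 0.6) / 5 = 0.1600%
Sample σ = √[Σ(r − μ)² / 4] = √[8.7320 / 4] = √2.1830 = 1.4775%
IR = μ / tracking error = 0.1600 / 1.4775 = 0.1083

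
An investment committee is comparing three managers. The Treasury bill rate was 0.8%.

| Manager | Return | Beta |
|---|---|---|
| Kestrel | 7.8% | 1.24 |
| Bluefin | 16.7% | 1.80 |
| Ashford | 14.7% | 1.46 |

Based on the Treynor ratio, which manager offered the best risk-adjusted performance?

Kestrel: Treynor = (7.8% − 0.8%) / 1.24 = 5.645
Bluefin: Treynor = (16.7% − 0.8%) / 1.80 = 8.833
Ashford: Treynor = (14.7% − 0.8%) / 1.46 = 9.521
Highest: Ashford (9.521).

Ashford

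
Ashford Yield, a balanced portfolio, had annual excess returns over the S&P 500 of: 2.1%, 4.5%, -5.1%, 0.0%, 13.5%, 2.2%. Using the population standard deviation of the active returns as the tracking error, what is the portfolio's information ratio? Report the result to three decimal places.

Mean return r̄ = 17.20 / 6 = 2.8667%
Σ(r − r̄)² = (2.1 − 2.8667)² + (4.5 − 2.8667)² + (-5.1 − 2.8667)² + … = 188.4533
σ = √[188.4533 / 6] = 5.6044%
IR = r̄ / tracking error = 2.8667 / 5.6044 = 0.5115

0.512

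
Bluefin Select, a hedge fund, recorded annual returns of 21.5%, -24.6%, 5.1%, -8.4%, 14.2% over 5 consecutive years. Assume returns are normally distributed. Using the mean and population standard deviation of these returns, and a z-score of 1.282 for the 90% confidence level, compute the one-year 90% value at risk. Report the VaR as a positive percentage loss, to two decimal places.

19.53

r̄ = (21.5 − 24.6 + 5.1 − 8.4 + 14.2) / 5 = 7.80 / 5 = 1.5600%
Population σ = √[Σ(r − r̄)² / 5] = √[1353.4520 / 5] = √270.6904 = 16.4527%
VaR = −(r̄ − z·σ) = −(1.5600 − 1.282 × 16.4527) = −(-19.5324) = 19.5324%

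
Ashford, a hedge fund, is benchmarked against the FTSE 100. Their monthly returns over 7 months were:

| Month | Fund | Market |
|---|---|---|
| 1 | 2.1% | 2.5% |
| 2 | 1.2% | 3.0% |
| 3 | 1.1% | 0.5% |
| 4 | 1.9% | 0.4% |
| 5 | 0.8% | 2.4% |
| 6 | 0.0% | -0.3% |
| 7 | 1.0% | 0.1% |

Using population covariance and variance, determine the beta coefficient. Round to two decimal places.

r̄p = 1.1571%,  r̄m = 1.2286%
Cov = Σ(rp − r̄p)(rm − r̄m) / 7 = 0.3184
Var(rm) = Σ(rm − r̄m)² / 7 = 1.5649
β = Cov / Var = 0.3184 / 1.5649 = 0.2035

0.20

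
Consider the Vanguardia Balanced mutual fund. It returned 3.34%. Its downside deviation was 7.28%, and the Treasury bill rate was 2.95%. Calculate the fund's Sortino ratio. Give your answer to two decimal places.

Sortino = (Rp − Rf) / σd = (3.34% − 2.95%) / 7.28% = 0.39% / 7.28% = 0.0536

0.05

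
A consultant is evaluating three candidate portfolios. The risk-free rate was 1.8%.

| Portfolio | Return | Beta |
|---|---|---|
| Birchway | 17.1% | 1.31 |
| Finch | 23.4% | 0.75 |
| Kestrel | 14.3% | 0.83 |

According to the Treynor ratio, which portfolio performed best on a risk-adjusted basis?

Finch

Birchway: Treynor = (17.1% − 1.8%) / 1.31 = 11.679
Finch: Treynor = (23.4% − 1.8%) / 0.75 = 28.800
Kestrel: Treynor = (14.3% − 1.8%) / 0.83 = 15.060
Highest: Finch (28.800).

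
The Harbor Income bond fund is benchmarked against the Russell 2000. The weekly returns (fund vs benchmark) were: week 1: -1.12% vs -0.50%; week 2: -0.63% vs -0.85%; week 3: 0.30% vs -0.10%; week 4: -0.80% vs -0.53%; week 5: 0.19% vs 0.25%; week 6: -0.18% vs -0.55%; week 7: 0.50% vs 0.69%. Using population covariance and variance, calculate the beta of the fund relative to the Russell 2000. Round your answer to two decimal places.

r̄p = -0.2486%,  r̄m = -0.2271%
Cov = Σ(rp − r̄p)(rm − r̄m) / 7 = 0.2265
Var(rm) = Σ(rm − r̄m)² / 7 = 0.2490
β = Cov / Var = 0.2265 / 0.2490 = 0.9096

0.91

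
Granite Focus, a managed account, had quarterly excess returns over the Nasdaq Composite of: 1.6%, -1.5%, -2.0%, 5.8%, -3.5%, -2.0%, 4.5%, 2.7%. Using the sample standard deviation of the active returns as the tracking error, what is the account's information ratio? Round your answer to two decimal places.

0.20

r̄ = (1.6 − 1.5 − 2 + 5.8 − 3.5 − 2 + 4.5 + 2.7) / 8 = 0.7000%
Sample std dev = √[82.3200 / 7] = 3.4293%
IR = r̄ / tracking error = 0.7000 / 3.4293 = 0.2041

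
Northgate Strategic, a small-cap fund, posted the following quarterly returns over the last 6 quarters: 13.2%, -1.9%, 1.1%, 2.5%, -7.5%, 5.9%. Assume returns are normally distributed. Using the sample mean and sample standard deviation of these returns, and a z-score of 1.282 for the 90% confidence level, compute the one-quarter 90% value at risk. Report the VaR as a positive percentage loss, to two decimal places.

6.79

r̄ = (13.2 − 1.9 + 1.1 + 2.5 − 7.5 + 5.9) / 6 = 2.2167%
Σ(r − r̄)² = 246.8883; sample σ = √(246.8883/5) = 7.0269%
VaR = −(r̄ − z·σ) = −(2.2167 − 1.282 × 7.0269) = −(-6.7918) = 6.7918%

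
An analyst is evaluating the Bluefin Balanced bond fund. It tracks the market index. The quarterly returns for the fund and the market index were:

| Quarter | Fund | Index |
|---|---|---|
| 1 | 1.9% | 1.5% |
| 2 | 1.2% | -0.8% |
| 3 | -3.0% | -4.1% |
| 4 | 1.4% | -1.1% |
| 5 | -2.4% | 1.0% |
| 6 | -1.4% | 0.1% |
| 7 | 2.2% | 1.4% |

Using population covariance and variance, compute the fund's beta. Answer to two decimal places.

r̄p = -0.0143%,  r̄m = -0.2857%
Cov = Σ(rp − r̄p)(rm − r̄m) / 7 = 1.8802
Var(rm) = Σ(rm − r̄m)² / 7 = 3.3298
β = Cov / Var = 1.8802 / 3.3298 = 0.5647

0.56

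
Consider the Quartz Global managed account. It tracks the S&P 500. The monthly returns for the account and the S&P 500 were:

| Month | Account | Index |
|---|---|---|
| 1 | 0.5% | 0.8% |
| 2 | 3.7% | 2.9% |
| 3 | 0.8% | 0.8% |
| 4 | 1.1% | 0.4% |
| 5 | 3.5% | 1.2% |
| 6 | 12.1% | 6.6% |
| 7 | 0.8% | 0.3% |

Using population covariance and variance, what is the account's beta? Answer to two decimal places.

1.78

r̄p = 3.2143%,  r̄m = 1.8571%
Cov = Σ(rp − r̄p)(rm − r̄m) / 7 = 7.8178
Var(rm) = Σ(rm − r̄m)² / 7 = 4.3996
β = Cov / Var = 7.8178 / 4.3996 = 1.7769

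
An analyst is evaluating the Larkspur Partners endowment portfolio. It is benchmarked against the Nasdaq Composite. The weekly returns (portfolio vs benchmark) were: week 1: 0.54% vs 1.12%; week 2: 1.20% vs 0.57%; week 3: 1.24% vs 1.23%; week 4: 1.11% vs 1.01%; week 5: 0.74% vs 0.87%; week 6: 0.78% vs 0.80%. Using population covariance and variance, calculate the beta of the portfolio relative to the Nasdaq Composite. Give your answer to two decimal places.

r̄p = 0.9350%,  r̄m = 0.9333%
Cov = Σ(rp − r̄p)(rm − r̄m) / 6 = -0.0055
Var(rm) = Σ(rm − r̄m)² / 6 = 0.0471
β = Cov / Var = -0.0055 / 0.0471 = -0.1168

-0.12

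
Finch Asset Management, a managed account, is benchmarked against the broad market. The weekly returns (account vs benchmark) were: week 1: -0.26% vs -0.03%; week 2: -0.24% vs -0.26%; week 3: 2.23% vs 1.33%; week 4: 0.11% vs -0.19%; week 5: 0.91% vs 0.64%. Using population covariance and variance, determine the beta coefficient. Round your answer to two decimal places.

r̄p = 0.5500%,  r̄m = 0.2980%
Cov = Σ(rp − r̄p)(rm − r̄m) / 5 = 0.5556
Var(rm) = Σ(rm − r̄m)² / 5 = 0.3678
β = Cov / Var = 0.5556 / 0.3678 = 1.5106

1.51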